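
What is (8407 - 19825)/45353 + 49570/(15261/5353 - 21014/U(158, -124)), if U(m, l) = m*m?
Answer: 172855081971158/7006168547 ≈ 24672.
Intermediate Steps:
U(m, l) = m**2
(8407 - 19825)/45353 + 49570/(15261/5353 - 21014/U(158, -124)) = (8407 - 19825)/45353 + 49570/(15261/5353 - 21014/(158**2)) = -11418*1/45353 + 49570/(15261*(1/5353) - 21014/24964) = -1038/4123 + 49570/(15261/5353 - 21014*1/24964) = -1038/4123 + 49570/(15261/5353 - 133/158) = -1038/4123 + 49570/(1699289/845774) = -1038/4123 + 49570*(845774/1699289) = -1038/4123 + 41925017180/1699289 = 172855081971158/7006168547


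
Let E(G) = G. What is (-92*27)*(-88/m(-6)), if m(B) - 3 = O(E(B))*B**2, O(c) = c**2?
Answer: 72864/433 ≈ 168.28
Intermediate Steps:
m(B) = 3 + B**4 (m(B) = 3 + B**2*B**2 = 3 + B**4)
(-92*27)*(-88/m(-6)) = (-92*27)*(-88/(3 + (-6)**4)) = -(-218592)/(3 + 1296) = -(-218592)/1299 = -2484*(-88/1299) = 72864/433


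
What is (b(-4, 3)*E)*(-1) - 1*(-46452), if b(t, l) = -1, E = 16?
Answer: 46468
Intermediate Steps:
(b(-4, 3)*E)*(-1) - 1*(-46452) = -1*16*(-1) - 1*(-46452) = -16*(-1) + 46452 = 16 + 46452 = 46468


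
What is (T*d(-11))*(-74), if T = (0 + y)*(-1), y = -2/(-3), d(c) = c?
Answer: -1628/3 ≈ -542.67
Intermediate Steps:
y = ⅔ (y = -2*(-⅓) = ⅔ ≈ 0.66667)
T = -⅔ (T = (0 + ⅔)*(-1) = (⅔)*(-1) = -⅔ ≈ -0.66667)
(T*d(-11))*(-74) = -⅔*(-11)*(-74) = (22/3)*(-74) = -1628/3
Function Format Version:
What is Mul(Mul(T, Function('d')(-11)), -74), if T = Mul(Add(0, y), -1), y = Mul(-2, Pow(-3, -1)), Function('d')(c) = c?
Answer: Rational(-1628, 3) ≈ -542.67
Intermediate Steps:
y = Rational(2, 3) (y = Mul(-2, Rational(-1, 3)) = Rational(2, 3) ≈ 0.66667)
T = Rational(-2, 3) (T = Mul(Add(0, Rational(2, 3)), -1) = Mul(Rational(2, 3), -1) = Rational(-2, 3) ≈ -0.66667)
Mul(Mul(T, Function('d')(-11)), -74) = Mul(Mul(Rational(-2, 3), -11), -74) = Mul(Rational(22, 3), -74) = Rational(-1628, 3)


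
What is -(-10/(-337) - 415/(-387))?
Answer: -143725/130419 ≈ -1.1020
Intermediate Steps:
-(-10/(-337) - 415/(-387)) = -(-10*(-1/337) - 415*(-1/387)) = -(10/337 + 415/387) = -1*143725/130419 = -143725/130419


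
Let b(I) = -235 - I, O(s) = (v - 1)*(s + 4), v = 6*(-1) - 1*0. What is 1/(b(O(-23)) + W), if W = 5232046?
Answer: 1/5231678 ≈ 1.9114e-7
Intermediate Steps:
v = -6 (v = -6 + 0 = -6)
O(s) = -28 - 7*s (O(s) = (-6 - 1)*(s + 4) = -7*(4 + s) = -28 - 7*s)
1/(b(O(-23)) + W) = 1/((-235 - (-28 - 7*(-23))) + 5232046) = 1/((-235 - (-28 + 161)) + 5232046) = 1/((-235 - 1*133) + 5232046) = 1/((-235 - 133) + 5232046) = 1/(-368 + 5232046) = 1/5231678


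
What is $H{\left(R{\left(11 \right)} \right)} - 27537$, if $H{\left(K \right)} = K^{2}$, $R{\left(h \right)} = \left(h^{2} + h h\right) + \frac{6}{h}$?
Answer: $\frac{3786247}{121} \approx 31291.0$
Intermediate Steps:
$R{\left(h \right)} = 2 h^{2} + \frac{6}{h}$ ($R{\left(h \right)} = \left(h^{2} + h^{2}\right) + \frac{6}{h} = 2 h^{2} + \frac{6}{h}$)
$H{\left(R{\left(11 \right)} \right)} - 27537 = \left(\frac{2 \left(3 + 11^{3}\right)}{11}\right)^{2} - 27537 = \left(2 \cdot \frac{1}{11} \left(3 + 1331\right)\right)^{2} - 27537 = \left(2 \cdot \frac{1}{11} \cdot 1334\right)^{2} - 27537 = \left(\frac{2668}{11}\right)^{2} - 27537 = \frac{7118224}{121} - 27537 = \frac{3786247}{121}$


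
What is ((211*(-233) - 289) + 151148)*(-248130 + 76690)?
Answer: -17434762240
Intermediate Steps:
((211*(-233) - 289) + 151148)*(-248130 + 76690) = ((-49163 - 289) + 151148)*(-171440) = (-49452 + 151148)*(-171440) = 101696*(-171440) = -17434762240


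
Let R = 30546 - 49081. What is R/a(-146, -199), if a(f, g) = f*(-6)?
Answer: -18535/876 ≈ -21.159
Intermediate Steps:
a(f, g) = -6*f
R = -18535
R/a(-146, -199) = -18535/((-6*(-146))) = -18535/876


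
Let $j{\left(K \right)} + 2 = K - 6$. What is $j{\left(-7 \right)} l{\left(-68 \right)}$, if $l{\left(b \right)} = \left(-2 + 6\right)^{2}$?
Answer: $-240$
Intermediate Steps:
$j{\left(K \right)} = -8 + K$ ($j{\left(K \right)} = -2 + \left(K - 6\right) = -2 + \left(-6 + K\right) = -8 + K$)
$l{\left(b \right)} = 16$ ($l{\left(b \right)} = 4^{2} = 16$)
$j{\left(-7 \right)} l{\left(-68 \right)} = \left(-8 - 7\right) 16 = \left(-15\right) 16 = -240$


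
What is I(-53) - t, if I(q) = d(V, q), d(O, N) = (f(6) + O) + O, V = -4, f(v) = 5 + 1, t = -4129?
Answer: 4127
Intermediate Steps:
f(v) = 6
d(O, N) = 6 + 2*O (d(O, N) = (6 + O) + O = 6 + 2*O)
I(q) = -2 (I(q) = 6 + 2*(-4) = 6 - 8 = -2)
I(-53) - t = -2 - 1*(-4129) = -2 + 4129 = 4127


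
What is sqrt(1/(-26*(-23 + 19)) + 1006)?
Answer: 15*sqrt(12090)/52 ≈ 31.718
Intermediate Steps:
sqrt(1/(-26*(-23 + 19)) + 1006) = sqrt(1/(-26*(-4)) + 1006) = sqrt(1/104 + 1006) = sqrt(104625/104) = 15*sqrt(12090)/52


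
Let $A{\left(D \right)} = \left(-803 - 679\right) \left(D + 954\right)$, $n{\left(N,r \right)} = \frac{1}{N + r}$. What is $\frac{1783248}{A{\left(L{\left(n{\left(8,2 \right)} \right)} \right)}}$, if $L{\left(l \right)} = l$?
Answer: $- \frac{2972080}{2356627} \approx -1.2612$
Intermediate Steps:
$A{\left(D \right)} = -1413828 - 1482 D$ ($A{\left(D \right)} = - 1482 \left(954 + D\right) = -1413828 - 1482 D$)
$\frac{1783248}{A{\left(L{\left(n{\left(8,2 \right)} \right)} \right)}} = \frac{1783248}{-1413828 - \frac{1482}{8 + 2}} = \frac{1783248}{-1413828 - \frac{1482}{10}} = \frac{1783248}{-1413828 - \frac{741}{5}} = \frac{1783248}{- \frac{7069881}{5}} = 1783248 \left(- \frac{5}{7069881}\right) = - \frac{2972080}{2356627}$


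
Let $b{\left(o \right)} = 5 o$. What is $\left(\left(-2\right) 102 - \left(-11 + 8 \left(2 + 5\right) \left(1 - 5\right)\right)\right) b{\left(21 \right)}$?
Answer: $3255$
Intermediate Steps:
$\left(\left(-2\right) 102 - \left(-11 + 8 \left(2 + 5\right) \left(1 - 5\right)\right)\right) b{\left(21 \right)} = \left(\left(-2\right) 102 - \left(-11 + 8 \left(2 + 5\right) \left(1 - 5\right)\right)\right) 5 \cdot 21 = \left(-204 - \left(-11 + 8 \cdot 7 \left(-4\right)\right)\right) 105 = \left(-204 + \left(11 - -224\right)\right) 105 = \left(-204 + \left(11 + 224\right)\right) 105 = \left(-204 + 235\right) 105 = 31 \cdot 105 = 3255$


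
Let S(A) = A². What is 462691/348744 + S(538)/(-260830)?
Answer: 9870917597/45481448760 ≈ 0.21703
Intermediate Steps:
462691/348744 + S(538)/(-260830) = 462691/348744 + 538²/(-260830) = 462691*(1/348744) + 289444*(-1/260830) = 462691/348744 - 144722/130415 = 9870917597/45481448760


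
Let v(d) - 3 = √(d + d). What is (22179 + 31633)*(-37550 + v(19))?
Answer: -2020479164 + 53812*√38 ≈ -2.0201e+9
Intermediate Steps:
v(d) = 3 + √2*√d (v(d) = 3 + √(d + d) = 3 + √(2*d) = 3 + √2*√d)
(22179 + 31633)*(-37550 + v(19)) = (22179 + 31633)*(-37550 + (3 + √2*√19)) = 53812*(-37550 + (3 + √38)) = 53812*(-37547 + √38) = -2020479164 + 53812*√38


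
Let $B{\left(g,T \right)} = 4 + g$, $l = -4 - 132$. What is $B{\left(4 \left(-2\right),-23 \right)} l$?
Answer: $544$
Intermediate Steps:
$l = -136$ ($l = -4 - 132 = -136$)
$B{\left(4 \left(-2\right),-23 \right)} l = \left(4 + 4 \left(-2\right)\right) \left(-136\right) = \left(4 - 8\right) \left(-136\right) = \left(-4\right) \left(-136\right) = 544$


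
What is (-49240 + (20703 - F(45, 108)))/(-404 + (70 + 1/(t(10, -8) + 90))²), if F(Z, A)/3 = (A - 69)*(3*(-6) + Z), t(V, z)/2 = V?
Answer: -383521600/54417001 ≈ -7.0478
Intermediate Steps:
t(V, z) = 2*V
F(Z, A) = 3*(-69 + A)*(-18 + Z) (F(Z, A) = 3*((A - 69)*(3*(-6) + Z)) = 3*((-69 + A)*(-18 + Z)) = 3*(-69 + A)*(-18 + Z))
(-49240 + (20703 - F(45, 108)))/(-404 + (70 + 1/(t(10, -8) + 90))²) = (-49240 + (20703 - (3726 - 207*45 - 54*108 + 3*108*45)))/(-404 + (70 + 1/(2*10 + 90))²) = (-49240 + (20703 - (3726 - 9315 - 5832 + 14580)))/(-404 + (70 + 1/(20 + 90))²) = (-49240 + (20703 - 1*3159))/(-404 + (70 + 1/110)²) = (-49240 + (20703 - 3159))/(-404 + (70 + 1/110)²) = (-49240 + 17544)/(-404 + (7701/110)²) = -31696/(-404 + 59305401/12100) = -31696/54417001/12100 = -31696*12100/54417001 = -383521600/54417001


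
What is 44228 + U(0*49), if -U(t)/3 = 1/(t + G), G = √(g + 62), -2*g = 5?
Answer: 44228 - 3*√238/119 ≈ 44228.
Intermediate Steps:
g = -5/2 (g = -½*5 = -5/2 ≈ -2.5000)
G = √238/2 (G = √(-5/2 + 62) = √(119/2) = √238/2 ≈ 7.7136)
U(t) = -3/(t + √238/2)
44228 + U(0*49) = 44228 - 6/(√238 + 2*(0*49)) = 44228 - 6/(√238 + 2*0) = 44228 - 6/(√238 + 0) = 44228 - 6*√238/238 = 44228 - 3*√238/119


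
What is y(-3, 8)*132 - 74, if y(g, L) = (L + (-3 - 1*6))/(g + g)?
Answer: -52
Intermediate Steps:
y(g, L) = (-9 + L)/(2*g) (y(g, L) = (L + (-3 - 6))/((2*g)) = (L - 9)*(1/(2*g)) = (-9 + L)*(1/(2*g)) = (-9 + L)/(2*g))
y(-3, 8)*132 - 74 = ((1/2)*(-9 + 8)/(-3))*132 - 74 = ((1/2)*(-1/3)*(-1))*132 - 74 = (1/6)*132 - 74 = 22 - 74 = -52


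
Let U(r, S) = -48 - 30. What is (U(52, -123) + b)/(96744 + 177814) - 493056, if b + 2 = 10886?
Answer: -67686229221/137279 ≈ -4.9306e+5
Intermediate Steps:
U(r, S) = -78
b = 10884 (b = -2 + 10886 = 10884)
(U(52, -123) + b)/(96744 + 177814) - 493056 = (-78 + 10884)/(96744 + 177814) - 493056 = 10806/274558 - 493056 = 10806*(1/274558) - 493056 = 5403/137279 - 493056 = -67686229221/137279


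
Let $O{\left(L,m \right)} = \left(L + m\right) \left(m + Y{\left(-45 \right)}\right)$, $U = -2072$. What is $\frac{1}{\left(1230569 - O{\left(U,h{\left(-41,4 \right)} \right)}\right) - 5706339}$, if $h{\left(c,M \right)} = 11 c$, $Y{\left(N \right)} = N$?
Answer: $- \frac{1}{5727178} \approx -1.7461 \cdot 10^{-7}$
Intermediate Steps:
$O{\left(L,m \right)} = \left(-45 + m\right) \left(L + m\right)$ ($O{\left(L,m \right)} = \left(L + m\right) \left(m - 45\right) = \left(L + m\right) \left(-45 + m\right) = \left(-45 + m\right) \left(L + m\right)$)
$\frac{1}{\left(1230569 - O{\left(U,h{\left(-41,4 \right)} \right)}\right) - 5706339} = \frac{1}{\left(1230569 - \left(\left(11 \left(-41\right)\right)^{2} - -93240 - 45 \cdot 11 \left(-41\right) - 2072 \cdot 11 \left(-41\right)\right)\right) - 5706339} = \frac{1}{\left(1230569 - \left(\left(-451\right)^{2} + 93240 - -20295 - -934472\right)\right) - 5706339} = \frac{1}{\left(1230569 - \left(203401 + 93240 + 20295 + 934472\right)\right) - 5706339} = \frac{1}{\left(1230569 - 1251408\right) - 5706339} = \frac{1}{-20839 - 5706339} = \frac{1}{-5727178} = - \frac{1}{5727178}$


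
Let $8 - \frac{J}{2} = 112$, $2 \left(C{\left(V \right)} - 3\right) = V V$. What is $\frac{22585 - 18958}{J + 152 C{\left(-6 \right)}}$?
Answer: $\frac{3627}{2984} \approx 1.2155$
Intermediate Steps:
$C{\left(V \right)} = 3 + \frac{V^{2}}{2}$ ($C{\left(V \right)} = 3 + \frac{V V}{2} = 3 + \frac{V^{2}}{2}$)
$J = -208$ ($J = 16 - 224 = -208$)
$\frac{22585 - 18958}{J + 152 C{\left(-6 \right)}} = \frac{22585 - 18958}{-208 + 152 \left(3 + \frac{\left(-6\right)^{2}}{2}\right)} = \frac{3627}{-208 + 152 \left(3 + \frac{1}{2} \cdot 36\right)} = \frac{3627}{-208 + 152 \left(3 + 18\right)} = \frac{3627}{-208 + 152 \cdot 21} = \frac{3627}{-208 + 3192} = \frac{3627}{2984}$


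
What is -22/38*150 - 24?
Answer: -2106/19 ≈ -110.84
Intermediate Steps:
-22/38*150 - 24 = -22*1/38*150 - 24 = -11/19*150 - 24 = -1650/19 - 24 = -2106/19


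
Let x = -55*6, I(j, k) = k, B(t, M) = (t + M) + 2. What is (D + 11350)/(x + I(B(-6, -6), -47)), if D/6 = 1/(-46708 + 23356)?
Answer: -44174199/1467284 ≈ -30.106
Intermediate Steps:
B(t, M) = 2 + M + t (B(t, M) = (M + t) + 2 = 2 + M + t)
D = -1/3892 (D = 6/(-46708 + 23356) = 6/(-23352) = 6*(-1/23352) = -1/3892 ≈ -0.00025694)
x = -330
(D + 11350)/(x + I(B(-6, -6), -47)) = (-1/3892 + 11350)/(-330 - 47) = (44174199/3892)/(-377) = (44174199/3892)*(-1/377) = -44174199/1467284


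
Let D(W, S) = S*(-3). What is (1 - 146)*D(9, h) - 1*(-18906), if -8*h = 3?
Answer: 149943/8 ≈ 18743.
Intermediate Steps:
h = -3/8 (h = -1/8*3 = -3/8 ≈ -0.37500)
D(W, S) = -3*S
(1 - 146)*D(9, h) - 1*(-18906) = (1 - 146)*(-3*(-3/8)) - 1*(-18906) = -145*9/8 + 18906 = -1305/8 + 18906 = 149943/8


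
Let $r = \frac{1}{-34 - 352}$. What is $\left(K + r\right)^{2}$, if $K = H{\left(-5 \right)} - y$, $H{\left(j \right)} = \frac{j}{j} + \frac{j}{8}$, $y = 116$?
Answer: $\frac{31872603841}{2383936} \approx 13370.0$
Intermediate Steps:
$H{\left(j \right)} = 1 + \frac{j}{8}$ ($H{\left(j \right)} = 1 + j \frac{1}{8} = 1 + \frac{j}{8}$)
$r = - \frac{1}{386}$ ($r = \frac{1}{-386} = - \frac{1}{386} \approx -0.0025907$)
$K = - \frac{925}{8}$ ($K = \left(1 + \frac{1}{8} \left(-5\right)\right) - 116 = \left(1 - \frac{5}{8}\right) - 116 = \frac{3}{8} - 116 = - \frac{925}{8} \approx -115.63$)
$\left(K + r\right)^{2} = \left(- \frac{925}{8} - \frac{1}{386}\right)^{2} = \left(- \frac{178529}{1544}\right)^{2} = \frac{31872603841}{2383936}$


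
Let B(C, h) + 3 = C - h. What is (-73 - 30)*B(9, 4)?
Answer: -206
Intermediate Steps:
B(C, h) = -3 + C - h (B(C, h) = -3 + (C - h) = -3 + C - h)
(-73 - 30)*B(9, 4) = (-73 - 30)*(-3 + 9 - 1*4) = -103*(-3 + 9 - 4) = -103*2 = -206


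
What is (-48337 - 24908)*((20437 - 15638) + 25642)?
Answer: -2229651045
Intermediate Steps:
(-48337 - 24908)*((20437 - 15638) + 25642) = -73245*(4799 + 25642) = -73245*30441 = -2229651045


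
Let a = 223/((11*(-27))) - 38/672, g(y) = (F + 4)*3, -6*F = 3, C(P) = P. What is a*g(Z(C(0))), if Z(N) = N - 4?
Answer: -26857/3168 ≈ -8.4776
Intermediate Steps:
F = -½ (F = -⅙*3 = -½ ≈ -0.50000)
Z(N) = -4 + N
g(y) = 21/2 (g(y) = (-½ + 4)*3 = (7/2)*3 = 21/2)
a = -26857/33264 (a = 223/(-297) - 38*1/672 = 223*(-1/297) - 19/336 = -223/297 - 19/336 = -26857/33264 ≈ -0.80739)
a*g(Z(C(0))) = -26857/33264*21/2 = -26857/3168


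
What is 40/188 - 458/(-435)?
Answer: 25876/20445 ≈ 1.2656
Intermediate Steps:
40/188 - 458/(-435) = 40*(1/188) - 458*(-1/435) = 10/47 + 458/435 = 25876/20445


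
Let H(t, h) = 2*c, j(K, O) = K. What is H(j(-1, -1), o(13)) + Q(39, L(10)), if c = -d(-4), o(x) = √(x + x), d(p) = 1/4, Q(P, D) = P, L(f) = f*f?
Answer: 77/2 ≈ 38.500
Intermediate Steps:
L(f) = f²
d(p) = ¼
o(x) = √2*√x (o(x) = √(2*x) = √2*√x)
c = -¼ (c = -1*¼ = -¼ ≈ -0.25000)
H(t, h) = -½ (H(t, h) = 2*(-¼) = -½)
H(j(-1, -1), o(13)) + Q(39, L(10)) = -½ + 39 = 77/2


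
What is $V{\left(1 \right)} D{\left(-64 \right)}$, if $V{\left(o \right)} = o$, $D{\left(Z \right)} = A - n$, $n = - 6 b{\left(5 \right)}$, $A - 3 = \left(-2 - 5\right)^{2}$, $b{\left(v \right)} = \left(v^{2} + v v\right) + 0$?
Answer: $352$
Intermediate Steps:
$b{\left(v \right)} = 2 v^{2}$ ($b{\left(v \right)} = \left(v^{2} + v^{2}\right) + 0 = 2 v^{2} + 0 = 2 v^{2}$)
$A = 52$ ($A = 3 + \left(-2 - 5\right)^{2} = 3 + \left(-7\right)^{2} = 3 + 49 = 52$)
$n = -300$ ($n = - 6 \cdot 2 \cdot 5^{2} = - 6 \cdot 2 \cdot 25 = \left(-6\right) 50 = -300$)
$D{\left(Z \right)} = 352$ ($D{\left(Z \right)} = 52 - -300 = 52 + 300 = 352$)
$V{\left(1 \right)} D{\left(-64 \right)} = 1 \cdot 352 = 352$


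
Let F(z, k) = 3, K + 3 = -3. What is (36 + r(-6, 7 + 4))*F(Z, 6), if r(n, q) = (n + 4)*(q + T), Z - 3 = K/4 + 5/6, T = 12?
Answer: -30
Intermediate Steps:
K = -6 (K = -3 - 3 = -6)
Z = 7/3 (Z = 3 + (-6/4 + 5/6) = 3 + (-6*¼ + 5*(⅙)) = 3 + (-3/2 + ⅚) = 3 - ⅔ = 7/3 ≈ 2.3333)
r(n, q) = (4 + n)*(12 + q) (r(n, q) = (n + 4)*(q + 12) = (4 + n)*(12 + q))
(36 + r(-6, 7 + 4))*F(Z, 6) = (36 + (48 + 4*(7 + 4) + 12*(-6) - 6*(7 + 4)))*3 = (36 + (48 + 4*11 - 72 - 6*11))*3 = (36 + (48 + 44 - 72 - 66))*3 = (36 - 46)*3 = -10*3 = -30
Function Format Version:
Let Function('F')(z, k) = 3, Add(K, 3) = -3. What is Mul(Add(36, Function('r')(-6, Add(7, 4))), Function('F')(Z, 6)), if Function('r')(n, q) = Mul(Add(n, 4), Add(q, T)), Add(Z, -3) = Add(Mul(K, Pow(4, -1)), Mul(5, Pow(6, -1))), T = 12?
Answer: -30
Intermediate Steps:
K = -6 (K = Add(-3, -3) = -6)
Z = Rational(7, 3) (Z = Add(3, Add(Mul(-6, Pow(4, -1)), Mul(5, Pow(6, -1)))) = Add(3, Add(Mul(-6, Rational(1, 4)), Mul(5, Rational(1, 6)))) = Add(3, Add(Rational(-3, 2), Rational(5, 6))) = Add(3, Rational(-2, 3)) = Rational(7, 3) ≈ 2.3333)
Function('r')(n, q) = Mul(Add(4, n), Add(12, q)) (Function('r')(n, q) = Mul(Add(n, 4), Add(q, 12)) = Mul(Add(4, n), Add(12, q)))
Mul(Add(36, Function('r')(-6, Add(7, 4))), Function('F')(Z, 6)) = Mul(Add(36, Add(48, Mul(4, Add(7, 4)), Mul(12, -6), Mul(-6, Add(7, 4)))), 3) = Mul(Add(36, Add(48, Mul(4, 11), -72, Mul(-6, 11))), 3) = Mul(Add(36, Add(48, 44, -72, -66)), 3) = Mul(Add(36, -46), 3) = Mul(-10, 3) = -30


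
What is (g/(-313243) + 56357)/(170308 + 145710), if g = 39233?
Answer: 8826698259/49495213187 ≈ 0.17833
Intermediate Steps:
(g/(-313243) + 56357)/(170308 + 145710) = (39233/(-313243) + 56357)/(170308 + 145710) = (39233*(-1/313243) + 56357)/316018 = (-39233/313243 + 56357)*(1/316018) = (17653396518/313243)*(1/316018) = 8826698259/49495213187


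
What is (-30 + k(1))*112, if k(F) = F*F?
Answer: -3248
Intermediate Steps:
k(F) = F²
(-30 + k(1))*112 = (-30 + 1²)*112 = (-30 + 1)*112 = -29*112 = -3248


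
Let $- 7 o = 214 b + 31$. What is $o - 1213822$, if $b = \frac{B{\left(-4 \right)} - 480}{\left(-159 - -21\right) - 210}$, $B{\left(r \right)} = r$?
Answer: $- \frac{739246189}{609} \approx -1.2139 \cdot 10^{6}$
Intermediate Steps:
$b = \frac{121}{87}$ ($b = \frac{-4 - 480}{\left(-159 - -21\right) - 210} = - \frac{484}{\left(-159 + 21\right) - 210} = - \frac{484}{-138 - 210} = - \frac{484}{-348} = \left(-484\right) \left(- \frac{1}{348}\right) = \frac{121}{87} \approx 1.3908$)
$o = - \frac{28591}{609}$ ($o = - \frac{214 \cdot \frac{121}{87} + 31}{7} = - \frac{\frac{25894}{87} + 31}{7} = \left(- \frac{1}{7}\right) \frac{28591}{87} = - \frac{28591}{609} \approx -46.947$)
$o - 1213822 = - \frac{28591}{609} - 1213822 = - \frac{739246189}{609}$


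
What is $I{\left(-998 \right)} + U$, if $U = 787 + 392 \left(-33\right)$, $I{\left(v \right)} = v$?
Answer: $-13147$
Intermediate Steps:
$U = -12149$ ($U = 787 - 12936 = -12149$)
$I{\left(-998 \right)} + U = -998 - 12149 = -13147$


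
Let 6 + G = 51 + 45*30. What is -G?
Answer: -1395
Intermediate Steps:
G = 1395 (G = -6 + (51 + 45*30) = -6 + (51 + 1350) = -6 + 1401 = 1395)
-G = -1*1395 = -1395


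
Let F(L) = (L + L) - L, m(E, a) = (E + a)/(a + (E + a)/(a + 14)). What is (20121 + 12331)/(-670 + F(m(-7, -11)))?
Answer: -137921/2843 ≈ -48.513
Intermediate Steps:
m(E, a) = (E + a)/(a + (E + a)/(14 + a))
F(L) = L (F(L) = 2*L - L = L)
(20121 + 12331)/(-670 + F(m(-7, -11))) = (20121 + 12331)/(-670 + ((-11)² + 14*(-7) + 14*(-11) - 7*(-11))/(-7 + (-11)² + 15*(-11))) = 32452/(-670 + (121 - 98 - 154 + 77)/(-7 + 121 - 165)) = 32452/(-670 - 54/(-51)) = 32452/(-670 - 1/51*(-54)) = 32452/(-670 + 18/17) = 32452/(-11372/17) = 32452*(-17/11372) = -137921/2843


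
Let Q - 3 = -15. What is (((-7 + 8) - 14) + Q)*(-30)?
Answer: 750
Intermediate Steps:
Q = -12 (Q = 3 - 15 = -12)
(((-7 + 8) - 14) + Q)*(-30) = (((-7 + 8) - 14) - 12)*(-30) = ((1 - 14) - 12)*(-30) = (-13 - 12)*(-30) = -25*(-30) = 750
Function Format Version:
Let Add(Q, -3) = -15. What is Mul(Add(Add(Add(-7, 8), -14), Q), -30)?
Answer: 750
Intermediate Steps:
Q = -12 (Q = Add(3, -15) = -12)
Mul(Add(Add(Add(-7, 8), -14), Q), -30) = Mul(Add(Add(Add(-7, 8), -14), -12), -30) = Mul(Add(Add(1, -14), -12), -30) = Mul(Add(-13, -12), -30) = Mul(-25, -30) = 750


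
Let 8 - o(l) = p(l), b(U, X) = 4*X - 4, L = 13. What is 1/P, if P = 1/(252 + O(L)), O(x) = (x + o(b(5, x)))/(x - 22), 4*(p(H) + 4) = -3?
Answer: 8969/36 ≈ 249.14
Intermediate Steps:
p(H) = -19/4 (p(H) = -4 + (1/4)*(-3) = -4 - 3/4 = -19/4)
b(U, X) = -4 + 4*X
o(l) = 51/4 (o(l) = 8 - 1*(-19/4) = 8 + 19/4 = 51/4)
O(x) = (51/4 + x)/(-22 + x) (O(x) = (x + 51/4)/(x - 22) = (51/4 + x)/(-22 + x))
P = 36/8969 (P = 1/(252 + (51/4 + 13)/(-22 + 13)) = 1/(252 + (103/4)/(-9)) = 1/(252 - 1/9*103/4) = 1/(252 - 103/36) = 1/(8969/36) = 36/8969 ≈ 0.0040138)
1/P = 1/(36/8969) = 8969/36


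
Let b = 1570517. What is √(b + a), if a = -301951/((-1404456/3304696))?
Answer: √70301324136688242/175557 ≈ 1510.3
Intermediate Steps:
a = 124732032737/175557 (a = -301951/((-1404456*1/3304696)) = -301951/(-175557/413087) = -301951*(-413087/175557) = 124732032737/175557 ≈ 7.1049e+5)
√(b + a) = √(1570517 + 124732032737/175557) = √(400447285706/175557) = √70301324136688242/175557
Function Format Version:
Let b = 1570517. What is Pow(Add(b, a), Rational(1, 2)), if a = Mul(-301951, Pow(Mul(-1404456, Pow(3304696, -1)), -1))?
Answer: Mul(Rational(1, 175557), Pow(70301324136688242, Rational(1, 2))) ≈ 1510.3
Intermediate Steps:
a = Rational(124732032737, 175557) (a = Mul(-301951, Pow(Mul(-1404456, Rational(1, 3304696)), -1)) = Mul(-301951, Pow(Rational(-175557, 413087), -1)) = Mul(-301951, Rational(-413087, 175557)) = Rational(124732032737, 175557) ≈ 7.1049e+5)
Pow(Add(b, a), Rational(1, 2)) = Pow(Add(1570517, Rational(124732032737, 175557)), Rational(1, 2)) = Pow(Rational(400447285706, 175557), Rational(1, 2)) = Mul(Rational(1, 175557), Pow(70301324136688242, Rational(1, 2)))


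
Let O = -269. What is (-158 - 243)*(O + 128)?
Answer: 56541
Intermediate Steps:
(-158 - 243)*(O + 128) = (-158 - 243)*(-269 + 128) = -401*(-141) = 56541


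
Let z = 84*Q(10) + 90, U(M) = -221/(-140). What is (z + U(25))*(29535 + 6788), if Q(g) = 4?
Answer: 310618729/20 ≈ 1.5531e+7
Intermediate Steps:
U(M) = 221/140 (U(M) = -221*(-1/140) = 221/140)
z = 426 (z = 84*4 + 90 = 336 + 90 = 426)
(z + U(25))*(29535 + 6788) = (426 + 221/140)*(29535 + 6788) = (59861/140)*36323 = 310618729/20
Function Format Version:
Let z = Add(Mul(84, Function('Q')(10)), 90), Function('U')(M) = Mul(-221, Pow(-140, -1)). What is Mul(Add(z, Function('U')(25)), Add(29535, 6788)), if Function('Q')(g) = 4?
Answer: Rational(310618729, 20) ≈ 1.5531e+7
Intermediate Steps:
Function('U')(M) = Rational(221, 140) (Function('U')(M) = Mul(-221, Rational(-1, 140)) = Rational(221, 140))
z = 426 (z = Add(Mul(84, 4), 90) = Add(336, 90) = 426)
Mul(Add(z, Function('U')(25)), Add(29535, 6788)) = Mul(Add(426, Rational(221, 140)), Add(29535, 6788)) = Mul(Rational(59861, 140), 36323) = Rational(310618729, 20)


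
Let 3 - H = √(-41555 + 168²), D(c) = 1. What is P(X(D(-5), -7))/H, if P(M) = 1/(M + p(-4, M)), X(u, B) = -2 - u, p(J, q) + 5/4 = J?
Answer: -1/36685 - I*√13331/110055 ≈ -2.7259e-5 - 0.0010491*I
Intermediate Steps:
p(J, q) = -5/4 + J
H = 3 - I*√13331 (H = 3 - √(-41555 + 168²) = 3 - √(-41555 + 28224) = 3 - √(-13331) = 3 - I*√13331 ≈ 3.0 - 115.46*I)
P(M) = 1/(-21/4 + M) (P(M) = 1/(M + (-5/4 - 4)) = 1/(M - 21/4) = 1/(-21/4 + M))
P(X(D(-5), -7))/H = (4/(-21 + 4*(-2 - 1*1)))/(3 - I*√13331) = (4/(-21 + 4*(-2 - 1)))/(3 - I*√13331) = (4/(-21 + 4*(-3)))/(3 - I*√13331) = (4/(-21 - 12))/(3 - I*√13331) = (4/(-33))/(3 - I*√13331) = (4*(-1/33))/(3 - I*√13331) = -4/(33*(3 - I*√13331))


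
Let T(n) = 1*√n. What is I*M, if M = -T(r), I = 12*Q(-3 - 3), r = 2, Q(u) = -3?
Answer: 36*√2 ≈ 50.912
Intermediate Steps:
T(n) = √n
I = -36 (I = 12*(-3) = -36)
M = -√2 ≈ -1.4142
I*M = -(-36)*√2 = 36*√2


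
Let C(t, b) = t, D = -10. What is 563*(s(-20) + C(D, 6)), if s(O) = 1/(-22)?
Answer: -124423/22 ≈ -5655.6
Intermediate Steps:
s(O) = -1/22
563*(s(-20) + C(D, 6)) = 563*(-1/22 - 10) = 563*(-221/22) = -124423/22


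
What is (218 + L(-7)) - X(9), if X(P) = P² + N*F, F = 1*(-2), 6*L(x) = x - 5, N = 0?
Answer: 135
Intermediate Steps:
L(x) = -⅚ + x/6 (L(x) = (x - 5)/6 = (-5 + x)/6 = -⅚ + x/6)
F = -2
X(P) = P² (X(P) = P² + 0*(-2) = P² + 0 = P²)
(218 + L(-7)) - X(9) = (218 + (-⅚ + (⅙)*(-7))) - 1*9² = (218 + (-⅚ - 7/6)) - 1*81 = (218 - 2) - 81 = 216 - 81 = 135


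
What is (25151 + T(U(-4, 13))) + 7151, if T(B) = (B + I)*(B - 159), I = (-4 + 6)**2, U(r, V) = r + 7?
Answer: 31210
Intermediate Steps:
U(r, V) = 7 + r
I = 4 (I = 2**2 = 4)
T(B) = (-159 + B)*(4 + B) (T(B) = (B + 4)*(B - 159) = (4 + B)*(-159 + B) = (-159 + B)*(4 + B))
(25151 + T(U(-4, 13))) + 7151 = (25151 + (-636 + (7 - 4)**2 - 155*(7 - 4))) + 7151 = (25151 + (-636 + 3**2 - 155*3)) + 7151 = (25151 + (-636 + 9 - 465)) + 7151 = (25151 - 1092) + 7151 = 24059 + 7151 = 31210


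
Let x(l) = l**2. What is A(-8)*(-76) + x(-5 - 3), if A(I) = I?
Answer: 672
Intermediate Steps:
A(-8)*(-76) + x(-5 - 3) = -8*(-76) + (-5 - 3)**2 = 608 + (-8)**2 = 608 + 64 = 672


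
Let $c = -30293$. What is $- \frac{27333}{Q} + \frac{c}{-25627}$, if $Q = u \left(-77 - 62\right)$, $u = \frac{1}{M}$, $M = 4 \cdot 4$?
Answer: $\frac{11211615383}{3562153} \approx 3147.4$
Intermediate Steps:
$M = 16$
$u = \frac{1}{16} \approx 0.0625$
$Q = - \frac{139}{16}$ ($Q = \frac{-77 - 62}{16} = \frac{1}{16} \left(-139\right) = - \frac{139}{16} \approx -8.6875$)
$- \frac{27333}{Q} + \frac{c}{-25627} = - \frac{27333}{- \frac{139}{16}} - \frac{30293}{-25627} = \left(-27333\right) \left(- \frac{16}{139}\right) - - \frac{30293}{25627} = \frac{437328}{139} + \frac{30293}{25627} = \frac{11211615383}{3562153}$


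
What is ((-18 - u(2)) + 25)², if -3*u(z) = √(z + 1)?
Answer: (21 + √3)²/9 ≈ 57.416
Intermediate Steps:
u(z) = -√(1 + z)/3 (u(z) = -√(z + 1)/3 = -√(1 + z)/3)
((-18 - u(2)) + 25)² = ((-18 - (-1)*√(1 + 2)/3) + 25)² = ((-18 - (-1)*√3/3) + 25)² = ((-18 + √3/3) + 25)² = (7 + √3/3)²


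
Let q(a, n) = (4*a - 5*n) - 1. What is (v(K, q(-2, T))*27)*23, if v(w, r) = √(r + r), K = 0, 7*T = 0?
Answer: 1863*I*√2 ≈ 2634.7*I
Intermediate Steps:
T = 0 (T = (⅐)*0 = 0)
q(a, n) = -1 - 5*n + 4*a (q(a, n) = (-5*n + 4*a) - 1 = -1 - 5*n + 4*a)
v(w, r) = √2*√r (v(w, r) = √(2*r) = √2*√r)
(v(K, q(-2, T))*27)*23 = ((√2*√(-1 - 5*0 + 4*(-2)))*27)*23 = ((√2*√(-1 + 0 - 8))*27)*23 = ((√2*√(-9))*27)*23 = ((√2*(3*I))*27)*23 = ((3*I*√2)*27)*23 = (81*I*√2)*23 = 1863*I*√2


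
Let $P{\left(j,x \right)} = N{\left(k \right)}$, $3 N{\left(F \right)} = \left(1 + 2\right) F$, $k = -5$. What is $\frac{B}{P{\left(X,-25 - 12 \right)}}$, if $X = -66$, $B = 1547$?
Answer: $- \frac{1547}{5} \approx -309.4$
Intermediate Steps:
$N{\left(F \right)} = F$ ($N{\left(F \right)} = \frac{\left(1 + 2\right) F}{3} = \frac{3 F}{3} = F$)
$P{\left(j,x \right)} = -5$
$\frac{B}{P{\left(X,-25 - 12 \right)}} = \frac{1547}{-5} = 1547 \left(- \frac{1}{5}\right) = - \frac{1547}{5}$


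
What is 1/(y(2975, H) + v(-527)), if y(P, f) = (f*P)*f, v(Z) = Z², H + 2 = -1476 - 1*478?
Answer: 1/11382437329 ≈ 8.7855e-11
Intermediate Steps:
H = -1956 (H = -2 + (-1476 - 1*478) = -2 + (-1476 - 478) = -2 - 1954 = -1956)
y(P, f) = P*f² (y(P, f) = (P*f)*f = P*f²)
1/(y(2975, H) + v(-527)) = 1/(2975*(-1956)² + (-527)²) = 1/(2975*3825936 + 277729) = 1/(11382159600 + 277729) = 1/11382437329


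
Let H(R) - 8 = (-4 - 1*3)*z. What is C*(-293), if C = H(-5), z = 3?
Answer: 3809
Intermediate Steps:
H(R) = -13 (H(R) = 8 + (-4 - 1*3)*3 = 8 + (-4 - 3)*3 = 8 - 7*3 = 8 - 21 = -13)
C = -13
C*(-293) = -13*(-293) = 3809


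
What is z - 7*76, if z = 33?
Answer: -499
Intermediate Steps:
z - 7*76 = 33 - 7*76 = 33 - 532 = -499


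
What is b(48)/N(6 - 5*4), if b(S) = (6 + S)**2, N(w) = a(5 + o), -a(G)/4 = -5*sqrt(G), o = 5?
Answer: 729*sqrt(10)/50 ≈ 46.106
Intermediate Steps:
a(G) = 20*sqrt(G) (a(G) = -(-20)*sqrt(G) = 20*sqrt(G))
N(w) = 20*sqrt(10) (N(w) = 20*sqrt(5 + 5) = 20*sqrt(10))
b(48)/N(6 - 5*4) = (6 + 48)**2/((20*sqrt(10))) = 54**2*(sqrt(10)/200) = 2916*(sqrt(10)/200) = 729*sqrt(10)/50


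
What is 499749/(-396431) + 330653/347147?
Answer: -42405266660/137619832357 ≈ -0.30813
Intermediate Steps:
499749/(-396431) + 330653/347147 = 499749*(-1/396431) + 330653*(1/347147) = -499749/396431 + 330653/347147 = -42405266660/137619832357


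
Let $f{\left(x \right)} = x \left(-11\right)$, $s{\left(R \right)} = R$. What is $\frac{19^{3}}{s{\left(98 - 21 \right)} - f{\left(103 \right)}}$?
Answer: $\frac{6859}{1210} \approx 5.6686$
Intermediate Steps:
$f{\left(x \right)} = - 11 x$
$\frac{19^{3}}{s{\left(98 - 21 \right)} - f{\left(103 \right)}} = \frac{19^{3}}{\left(98 - 21\right) - \left(-11\right) 103} = \frac{6859}{77 - -1133} = \frac{6859}{77 + 1133} = \frac{6859}{1210}$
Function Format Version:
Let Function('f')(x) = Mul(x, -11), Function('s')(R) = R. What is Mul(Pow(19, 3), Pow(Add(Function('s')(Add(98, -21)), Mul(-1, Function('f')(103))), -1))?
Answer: Rational(6859, 1210) ≈ 5.6686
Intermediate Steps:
Function('f')(x) = Mul(-11, x)
Mul(Pow(19, 3), Pow(Add(Function('s')(Add(98, -21)), Mul(-1, Function('f')(103))), -1)) = Mul(Pow(19, 3), Pow(Add(Add(98, -21), Mul(-1, Mul(-11, 103))), -1)) = Mul(6859, Pow(Add(77, Mul(-1, -1133)), -1)) = Mul(6859, Pow(Add(77, 1133), -1)) = Mul(6859, Pow(1210, -1)) = Mul(6859, Rational(1, 1210)) = Rational(6859, 1210)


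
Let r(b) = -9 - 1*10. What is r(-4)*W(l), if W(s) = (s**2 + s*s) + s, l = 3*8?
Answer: -22344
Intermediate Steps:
r(b) = -19 (r(b) = -9 - 10 = -19)
l = 24
W(s) = s + 2*s**2 (W(s) = (s**2 + s**2) + s = 2*s**2 + s = s + 2*s**2)
r(-4)*W(l) = -456*(1 + 2*24) = -456*(1 + 48) = -456*49 = -19*1176 = -22344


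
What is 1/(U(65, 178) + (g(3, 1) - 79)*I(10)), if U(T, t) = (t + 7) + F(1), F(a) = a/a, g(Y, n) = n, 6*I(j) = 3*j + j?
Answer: -1/334 ≈ -0.0029940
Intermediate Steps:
I(j) = 2*j/3 (I(j) = (3*j + j)/6 = (4*j)/6 = 2*j/3)
F(a) = 1
U(T, t) = 8 + t (U(T, t) = (t + 7) + 1 = (7 + t) + 1 = 8 + t)
1/(U(65, 178) + (g(3, 1) - 79)*I(10)) = 1/((8 + 178) + (1 - 79)*((2/3)*10)) = 1/(186 - 78*20/3) = 1/(186 - 520) = 1/(-334) = -1/334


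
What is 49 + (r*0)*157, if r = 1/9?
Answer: 49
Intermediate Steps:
r = 1/9 ≈ 0.11111
49 + (r*0)*157 = 49 + ((1/9)*0)*157 = 49 + 0*157 = 49 + 0 = 49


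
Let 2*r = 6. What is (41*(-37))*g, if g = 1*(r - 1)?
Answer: -3034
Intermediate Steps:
r = 3 (r = (½)*6 = 3)
g = 2 (g = 1*(3 - 1) = 1*2 = 2)
(41*(-37))*g = (41*(-37))*2 = -1517*2 = -3034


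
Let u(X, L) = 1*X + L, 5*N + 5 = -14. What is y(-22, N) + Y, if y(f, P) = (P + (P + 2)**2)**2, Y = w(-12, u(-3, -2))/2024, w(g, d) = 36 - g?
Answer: 53338/158125 ≈ 0.33732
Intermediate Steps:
N = -19/5 (N = -1 + (1/5)*(-14) = -1 - 14/5 = -19/5 ≈ -3.8000)
u(X, L) = L + X (u(X, L) = X + L = L + X)
Y = 6/253 (Y = (36 - 1*(-12))/2024 = (36 + 12)*(1/2024) = 48*(1/2024) = 6/253 ≈ 0.023715)
y(f, P) = (P + (2 + P)**2)**2
y(-22, N) + Y = (-19/5 + (2 - 19/5)**2)**2 + 6/253 = (-19/5 + (-9/5)**2)**2 + 6/253 = (-19/5 + 81/25)**2 + 6/253 = (-14/25)**2 + 6/253 = 196/625 + 6/253 = 53338/158125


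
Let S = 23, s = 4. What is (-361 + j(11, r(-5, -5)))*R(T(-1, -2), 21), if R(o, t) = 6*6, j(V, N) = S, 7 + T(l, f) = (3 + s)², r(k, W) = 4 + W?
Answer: -12168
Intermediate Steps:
T(l, f) = 42 (T(l, f) = -7 + (3 + 4)² = -7 + 7² = -7 + 49 = 42)
j(V, N) = 23
R(o, t) = 36
(-361 + j(11, r(-5, -5)))*R(T(-1, -2), 21) = (-361 + 23)*36 = -338*36 = -12168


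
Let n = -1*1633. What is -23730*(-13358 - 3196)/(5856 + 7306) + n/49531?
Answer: 9728531957737/325963511 ≈ 29845.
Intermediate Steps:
n = -1633
-23730*(-13358 - 3196)/(5856 + 7306) + n/49531 = -23730*(-13358 - 3196)/(5856 + 7306) - 1633/49531 = -23730/(13162/(-16554)) - 1633*1/49531 = -23730/(13162*(-1/16554)) - 1633/49531 = -23730/(-6581/8277) - 1633/49531 = -23730*(-8277/6581) - 1633/49531 = 196413210/6581 - 1633/49531 = 9728531957737/325963511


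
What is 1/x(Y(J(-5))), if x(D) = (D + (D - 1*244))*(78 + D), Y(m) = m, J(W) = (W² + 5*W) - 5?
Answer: -1/18542 ≈ -5.3932e-5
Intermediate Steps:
J(W) = -5 + W² + 5*W
x(D) = (-244 + 2*D)*(78 + D) (x(D) = (D + (D - 244))*(78 + D) = (D + (-244 + D))*(78 + D) = (-244 + 2*D)*(78 + D))
1/x(Y(J(-5))) = 1/(-19032 - 88*(-5 + (-5)² + 5*(-5)) + 2*(-5 + (-5)² + 5*(-5))²) = 1/(-19032 - 88*(-5 + 25 - 25) + 2*(-5 + 25 - 25)²) = 1/(-19032 - 88*(-5) + 2*(-5)²) = 1/(-19032 + 440 + 2*25) = 1/(-19032 + 440 + 50) = 1/(-18542) = -1/18542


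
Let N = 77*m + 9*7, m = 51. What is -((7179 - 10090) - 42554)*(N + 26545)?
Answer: 1388273775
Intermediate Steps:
N = 3990 (N = 77*51 + 9*7 = 3927 + 63 = 3990)
-((7179 - 10090) - 42554)*(N + 26545) = -((7179 - 10090) - 42554)*(3990 + 26545) = -(-2911 - 42554)*30535 = -(-45465)*30535 = -1*(-1388273775) = 1388273775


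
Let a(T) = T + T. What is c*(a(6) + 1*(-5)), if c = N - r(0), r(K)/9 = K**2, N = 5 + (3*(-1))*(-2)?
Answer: 77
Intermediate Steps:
a(T) = 2*T
N = 11 (N = 5 - 3*(-2) = 5 + 6 = 11)
r(K) = 9*K**2
c = 11 (c = 11 - 9*0**2 = 11 - 9*0 = 11 - 1*0 = 11 + 0 = 11)
c*(a(6) + 1*(-5)) = 11*(2*6 + 1*(-5)) = 11*(12 - 5) = 11*7 = 77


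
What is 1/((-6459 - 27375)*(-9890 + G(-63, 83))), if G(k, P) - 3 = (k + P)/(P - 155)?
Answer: 3/1003578469 ≈ 2.9893e-9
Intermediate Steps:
G(k, P) = 3 + (P + k)/(-155 + P) (G(k, P) = 3 + (k + P)/(P - 155) = 3 + (P + k)/(-155 + P))
1/((-6459 - 27375)*(-9890 + G(-63, 83))) = 1/((-6459 - 27375)*(-9890 + (-465 - 63 + 4*83)/(-155 + 83))) = 1/(-33834*(-9890 + (-465 - 63 + 332)/(-72))) = 1/(-33834*(-9890 - 1/72*(-196))) = 1/(-33834*(-9890 + 49/18)) = 1/(-33834*(-177971/18)) = 1/(1003578469/3) = 3/1003578469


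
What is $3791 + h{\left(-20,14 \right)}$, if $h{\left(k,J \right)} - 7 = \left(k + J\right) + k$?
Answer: $3772$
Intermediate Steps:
$h{\left(k,J \right)} = 7 + J + 2 k$ ($h{\left(k,J \right)} = 7 + \left(\left(k + J\right) + k\right) = 7 + \left(\left(J + k\right) + k\right) = 7 + \left(J + 2 k\right) = 7 + J + 2 k$)
$3791 + h{\left(-20,14 \right)} = 3791 + \left(7 + 14 + 2 \left(-20\right)\right) = 3791 + \left(7 + 14 - 40\right) = 3791 - 19 = 3772$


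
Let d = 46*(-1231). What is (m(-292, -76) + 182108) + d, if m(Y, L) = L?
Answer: 125406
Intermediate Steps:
d = -56626
(m(-292, -76) + 182108) + d = (-76 + 182108) - 56626 = 182032 - 56626 = 125406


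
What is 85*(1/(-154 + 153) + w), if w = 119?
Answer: 10030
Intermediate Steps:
85*(1/(-154 + 153) + w) = 85*(1/(-154 + 153) + 119) = 85*(1/(-1) + 119) = 85*(-1 + 119) = 85*118 = 10030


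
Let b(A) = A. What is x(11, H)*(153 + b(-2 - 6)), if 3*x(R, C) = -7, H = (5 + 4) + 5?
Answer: -1015/3 ≈ -338.33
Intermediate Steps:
H = 14 (H = 9 + 5 = 14)
x(R, C) = -7/3 (x(R, C) = (⅓)*(-7) = -7/3)
x(11, H)*(153 + b(-2 - 6)) = -7*(153 + (-2 - 6))/3 = -7*(153 - 8)/3 = -7/3*145 = -1015/3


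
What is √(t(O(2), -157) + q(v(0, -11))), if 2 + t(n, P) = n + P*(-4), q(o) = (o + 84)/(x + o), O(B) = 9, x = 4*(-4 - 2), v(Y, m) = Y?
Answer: √2526/2 ≈ 25.130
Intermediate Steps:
x = -24 (x = 4*(-6) = -24)
q(o) = (84 + o)/(-24 + o) (q(o) = (o + 84)/(-24 + o) = (84 + o)/(-24 + o))
t(n, P) = -2 + n - 4*P (t(n, P) = -2 + (n + P*(-4)) = -2 + (n - 4*P) = -2 + n - 4*P)
√(t(O(2), -157) + q(v(0, -11))) = √((-2 + 9 - 4*(-157)) + (84 + 0)/(-24 + 0)) = √((-2 + 9 + 628) + 84/(-24)) = √(635 - 1/24*84) = √(635 - 7/2) = √(1263/2) = √2526/2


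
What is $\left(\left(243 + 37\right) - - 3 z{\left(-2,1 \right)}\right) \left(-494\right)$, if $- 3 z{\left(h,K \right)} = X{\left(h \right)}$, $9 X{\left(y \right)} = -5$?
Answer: $- \frac{1247350}{9} \approx -1.3859 \cdot 10^{5}$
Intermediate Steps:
$X{\left(y \right)} = - \frac{5}{9}$ ($X{\left(y \right)} = \frac{1}{9} \left(-5\right) = - \frac{5}{9}$)
$z{\left(h,K \right)} = \frac{5}{27}$ ($z{\left(h,K \right)} = \left(- \frac{1}{3}\right) \left(- \frac{5}{9}\right) = \frac{5}{27}$)
$\left(\left(243 + 37\right) - - 3 z{\left(-2,1 \right)}\right) \left(-494\right) = \left(\left(243 + 37\right) + \left(3 \cdot \frac{5}{27} - 0\right)\right) \left(-494\right) = \left(280 + \left(\frac{5}{9} + \left(-2 + 2\right)\right)\right) \left(-494\right) = \left(280 + \left(\frac{5}{9} + 0\right)\right) \left(-494\right) = \left(280 + \frac{5}{9}\right) \left(-494\right) = \frac{2525}{9} \left(-494\right) = - \frac{1247350}{9}$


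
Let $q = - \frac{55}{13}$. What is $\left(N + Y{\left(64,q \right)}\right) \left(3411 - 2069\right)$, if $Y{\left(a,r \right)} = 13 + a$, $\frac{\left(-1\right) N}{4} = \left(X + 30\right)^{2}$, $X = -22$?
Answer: $-240218$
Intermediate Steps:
$q = - \frac{55}{13}$ ($q = \left(-55\right) \frac{1}{13} = - \frac{55}{13} \approx -4.2308$)
$N = -256$ ($N = - 4 \left(-22 + 30\right)^{2} = - 4 \cdot 8^{2} = \left(-4\right) 64 = -256$)
$\left(N + Y{\left(64,q \right)}\right) \left(3411 - 2069\right) = \left(-256 + \left(13 + 64\right)\right) \left(3411 - 2069\right) = \left(-256 + 77\right) 1342 = \left(-179\right) 1342 = -240218$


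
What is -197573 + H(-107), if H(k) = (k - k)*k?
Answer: -197573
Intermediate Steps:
H(k) = 0 (H(k) = 0*k = 0)
-197573 + H(-107) = -197573 + 0 = -197573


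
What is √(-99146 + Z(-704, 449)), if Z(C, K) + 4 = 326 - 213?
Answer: I*√99037 ≈ 314.7*I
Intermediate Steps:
Z(C, K) = 109 (Z(C, K) = -4 + (326 - 213) = -4 + 113 = 109)
√(-99146 + Z(-704, 449)) = √(-99146 + 109) = √(-99037) = I*√99037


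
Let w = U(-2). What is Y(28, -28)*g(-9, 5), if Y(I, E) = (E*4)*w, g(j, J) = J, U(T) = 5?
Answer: -2800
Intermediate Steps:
w = 5
Y(I, E) = 20*E (Y(I, E) = (E*4)*5 = (4*E)*5 = 20*E)
Y(28, -28)*g(-9, 5) = (20*(-28))*5 = -560*5 = -2800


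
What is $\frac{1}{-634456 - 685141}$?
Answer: $- \frac{1}{1319597} \approx -7.5781 \cdot 10^{-7}$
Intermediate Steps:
$\frac{1}{-634456 - 685141} = \frac{1}{-1319597} = - \frac{1}{1319597}$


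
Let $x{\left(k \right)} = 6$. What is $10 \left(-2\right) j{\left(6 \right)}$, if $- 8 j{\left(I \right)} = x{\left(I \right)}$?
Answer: $15$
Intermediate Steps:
$j{\left(I \right)} = - \frac{3}{4}$ ($j{\left(I \right)} = \left(- \frac{1}{8}\right) 6 = - \frac{3}{4}$)
$10 \left(-2\right) j{\left(6 \right)} = 10 \left(-2\right) \left(- \frac{3}{4}\right) = \left(-20\right) \left(- \frac{3}{4}\right) = 15$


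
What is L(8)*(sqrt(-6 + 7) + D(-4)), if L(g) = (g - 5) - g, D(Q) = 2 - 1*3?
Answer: 0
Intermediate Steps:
D(Q) = -1 (D(Q) = 2 - 3 = -1)
L(g) = -5 (L(g) = (-5 + g) - g = -5)
L(8)*(sqrt(-6 + 7) + D(-4)) = -5*(sqrt(-6 + 7) - 1) = -5*(sqrt(1) - 1) = -5*(1 - 1) = -5*0 = 0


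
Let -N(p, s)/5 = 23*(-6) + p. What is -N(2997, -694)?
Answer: 14295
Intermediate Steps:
N(p, s) = 690 - 5*p (N(p, s) = -5*(23*(-6) + p) = -5*(-138 + p) = 690 - 5*p)
-N(2997, -694) = -(690 - 5*2997) = -(690 - 14985) = -1*(-14295) = 14295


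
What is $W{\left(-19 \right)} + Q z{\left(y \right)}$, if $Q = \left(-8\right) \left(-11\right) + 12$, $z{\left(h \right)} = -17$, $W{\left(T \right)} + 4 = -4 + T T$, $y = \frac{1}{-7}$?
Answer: $-1347$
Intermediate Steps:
$y = - \frac{1}{7} \approx -0.14286$
$W{\left(T \right)} = -8 + T^{2}$ ($W{\left(T \right)} = -4 + \left(-4 + T T\right) = -4 + \left(-4 + T^{2}\right) = -8 + T^{2}$)
$Q = 100$ ($Q = 88 + 12 = 100$)
$W{\left(-19 \right)} + Q z{\left(y \right)} = \left(-8 + \left(-19\right)^{2}\right) + 100 \left(-17\right) = \left(-8 + 361\right) - 1700 = 353 - 1700 = -1347$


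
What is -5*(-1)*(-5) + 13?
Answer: -12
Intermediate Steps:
-5*(-1)*(-5) + 13 = 5*(-5) + 13 = -25 + 13 = -12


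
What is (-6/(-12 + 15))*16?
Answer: -32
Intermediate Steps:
(-6/(-12 + 15))*16 = (-6/3)*16 = ((⅓)*(-6))*16 = -2*16 = -32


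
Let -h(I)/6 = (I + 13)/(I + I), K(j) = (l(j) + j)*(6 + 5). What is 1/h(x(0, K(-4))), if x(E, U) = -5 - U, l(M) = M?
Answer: -83/288 ≈ -0.28819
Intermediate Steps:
K(j) = 22*j (K(j) = (j + j)*(6 + 5) = (2*j)*11 = 22*j)
h(I) = -3*(13 + I)/I (h(I) = -6*(I + 13)/(I + I) = -6*(13 + I)/(2*I) = -6*(13 + I)*1/(2*I) = -3*(13 + I)/I)
1/h(x(0, K(-4))) = 1/(-3 - 39/(-5 - 22*(-4))) = 1/(-3 - 39/(-5 - 1*(-88))) = 1/(-3 - 39/(-5 + 88)) = 1/(-3 - 39/83) = 1/(-288/83) = -83/288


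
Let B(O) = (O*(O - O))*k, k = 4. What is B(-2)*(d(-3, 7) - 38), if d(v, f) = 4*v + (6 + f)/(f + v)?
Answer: 0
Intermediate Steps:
B(O) = 0 (B(O) = (O*(O - O))*4 = (O*0)*4 = 0*4 = 0)
d(v, f) = 4*v + (6 + f)/(f + v)
B(-2)*(d(-3, 7) - 38) = 0*((6 + 7 + 4*(-3)**2 + 4*7*(-3))/(7 - 3) - 38) = 0*((6 + 7 + 4*9 - 84)/4 - 38) = 0*((6 + 7 + 36 - 84)/4 - 38) = 0*((1/4)*(-35) - 38) = 0*(-35/4 - 38) = 0*(-187/4) = 0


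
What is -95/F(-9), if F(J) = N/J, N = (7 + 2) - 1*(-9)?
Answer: 95/2 ≈ 47.500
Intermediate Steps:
N = 18 (N = 9 + 9 = 18)
F(J) = 18/J
-95/F(-9) = -95/(18/(-9)) = -95/(18*(-⅑)) = -95/(-2) = -95*(-½) = 95/2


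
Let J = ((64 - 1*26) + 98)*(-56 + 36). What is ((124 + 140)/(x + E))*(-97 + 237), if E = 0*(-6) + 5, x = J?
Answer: -2464/181 ≈ -13.613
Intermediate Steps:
J = -2720 (J = ((64 - 26) + 98)*(-20) = (38 + 98)*(-20) = 136*(-20) = -2720)
x = -2720
E = 5 (E = 0 + 5 = 5)
((124 + 140)/(x + E))*(-97 + 237) = ((124 + 140)/(-2720 + 5))*(-97 + 237) = (264/(-2715))*140 = (264*(-1/2715))*140 = -88/905*140 = -2464/181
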